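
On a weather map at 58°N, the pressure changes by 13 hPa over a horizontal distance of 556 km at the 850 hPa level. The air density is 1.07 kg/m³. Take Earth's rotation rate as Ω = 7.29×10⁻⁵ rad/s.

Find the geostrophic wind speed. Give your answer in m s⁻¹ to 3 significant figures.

17.7 m s⁻¹

Coriolis parameter at 58°N:
f = 2Ω sin φ = 2 × 7.29×10⁻⁵ × sin 58° = 1.24×10⁻⁴ s⁻¹
Pressure gradient: |∂P/∂n| = 1300 Pa / 556000 m = 2.34×10⁻³ Pa/m
Geostrophic balance (pressure-gradient force = Coriolis force):
V_g = (1/(fρ)) |∂P/∂n| = 2.34×10⁻³ / (1.24×10⁻⁴ × 1.07) = 17.7 m/s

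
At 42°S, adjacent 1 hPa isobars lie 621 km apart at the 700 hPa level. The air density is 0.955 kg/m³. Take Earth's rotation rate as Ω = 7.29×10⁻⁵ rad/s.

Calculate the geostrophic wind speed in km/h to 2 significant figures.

6.2 km/h

Coriolis parameter at 42°S:
f = 2Ω sin φ = 2 × 7.29×10⁻⁵ × sin 42° = 9.76×10⁻⁵ s⁻¹
Pressure gradient: |∂P/∂n| = 100 Pa / 621000 m = 1.61×10⁻⁴ Pa/m
Geostrophic balance (pressure-gradient force = Coriolis force):
V_g = (1/(fρ)) |∂P/∂n| = 1.61×10⁻⁴ / (9.76×10⁻⁵ × 0.955) = 1.73 m/s
Converting: 1.73 m/s × 3.6 = 6.2 km/h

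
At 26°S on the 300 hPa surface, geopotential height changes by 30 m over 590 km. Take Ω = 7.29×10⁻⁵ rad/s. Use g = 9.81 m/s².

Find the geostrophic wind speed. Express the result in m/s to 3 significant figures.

7.80 m/s

Coriolis parameter at 26°S:
f = 2Ω sin φ = 2 × 7.29×10⁻⁵ × sin 26° = 6.39×10⁻⁵ s⁻¹
Height gradient: |∂Z/∂n| = 30 m / 590000 m = 5.08×10⁻⁵
On a pressure surface, geostrophic balance gives V_g = (g/f)|∂Z/∂n|:
V_g = 9.81 × 5.08×10⁻⁵ / 6.39×10⁻⁵ = 7.80 m/s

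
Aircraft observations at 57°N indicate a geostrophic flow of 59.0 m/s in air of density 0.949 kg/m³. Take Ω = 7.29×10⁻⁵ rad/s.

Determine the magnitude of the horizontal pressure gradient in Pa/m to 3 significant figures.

Coriolis parameter at 57°N:
f = 2Ω sin φ = 2 × 7.29×10⁻⁵ × sin 57° = 1.22×10⁻⁴ s⁻¹
Geostrophic balance rearranged: |∂P/∂n| = f ρ V_g
|∂P/∂n| = 1.22×10⁻⁴ × 0.949 × 59.0 = 6.85×10⁻³ Pa/m

6.85×10⁻³ Pa/m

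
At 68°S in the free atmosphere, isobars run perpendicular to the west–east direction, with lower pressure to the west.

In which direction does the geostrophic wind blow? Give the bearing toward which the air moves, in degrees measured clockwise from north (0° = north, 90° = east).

180°

The pressure-gradient force points toward the west (bearing 270°).
Geostrophic balance: in the Southern Hemisphere the Coriolis force deflects motion to the left, so the geostrophic wind blows 90° to the left of the pressure-gradient force (low pressure on the right).
Rotating 270° by 90° counterclockwise gives 180° — the wind blows toward the south.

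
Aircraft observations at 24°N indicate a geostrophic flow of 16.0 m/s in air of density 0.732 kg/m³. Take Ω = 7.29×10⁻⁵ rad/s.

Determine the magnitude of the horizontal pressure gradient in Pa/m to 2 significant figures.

Coriolis parameter at 24°N:
f = 2Ω sin φ = 2 × 7.29×10⁻⁵ × sin 24° = 5.93×10⁻⁵ s⁻¹
Geostrophic balance rearranged: |∂P/∂n| = f ρ V_g
|∂P/∂n| = 5.93×10⁻⁵ × 0.732 × 16.0 = 6.95×10⁻⁴ Pa/m

6.9×10⁻⁴ Pa/m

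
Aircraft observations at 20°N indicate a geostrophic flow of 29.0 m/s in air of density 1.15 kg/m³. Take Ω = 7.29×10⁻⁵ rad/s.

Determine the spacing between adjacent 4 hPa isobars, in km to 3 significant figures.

Coriolis parameter at 20°N:
f = 2Ω sin φ = 2 × 7.29×10⁻⁵ × sin 20° = 4.99×10⁻⁵ s⁻¹
Geostrophic balance rearranged: |∂P/∂n| = f ρ V_g
|∂P/∂n| = 4.99×10⁻⁵ × 1.15 × 29.0 = 1.66×10⁻³ Pa/m
Isobar spacing: Δn = ΔP/|∂P/∂n| = 400 Pa / 1.66×10⁻³ Pa/m = 240522 m ≈ 241 km

241 km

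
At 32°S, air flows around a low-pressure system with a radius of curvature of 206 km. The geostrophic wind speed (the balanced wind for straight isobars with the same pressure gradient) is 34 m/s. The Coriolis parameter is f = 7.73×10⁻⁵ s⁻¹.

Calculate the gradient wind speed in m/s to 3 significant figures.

Around a low, centrifugal force acts outward with Coriolis, so pressure-gradient force balances both:
(1/ρ)|∂P/∂n| = fV + V²/R  →  V² + fR·V − fR·V_g = 0
With fR = 7.73×10⁻⁵ × 206×10³ m = 15.9 m/s:
V = [−fR + √((fR)² + 4 fR V_g)]/2 = [−15.9 + √(15.9² + 4×15.9×34)]/2 = 16.6 m/s
Subgeostrophic (V < V_g = 34 m/s), as expected around a low.

16.6 m/s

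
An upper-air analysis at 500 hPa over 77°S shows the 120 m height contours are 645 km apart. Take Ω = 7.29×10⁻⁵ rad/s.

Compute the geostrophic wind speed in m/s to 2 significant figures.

13 m/s

Coriolis parameter at 77°S:
f = 2Ω sin φ = 2 × 7.29×10⁻⁵ × sin 77° = 1.42×10⁻⁴ s⁻¹
Height gradient: |∂Z/∂n| = 120 m / 645000 m = 1.86×10⁻⁴
On a pressure surface, geostrophic balance gives V_g = (g/f)|∂Z/∂n|:
V_g = 9.81 × 1.86×10⁻⁴ / 1.42×10⁻⁴ = 12.8 m/s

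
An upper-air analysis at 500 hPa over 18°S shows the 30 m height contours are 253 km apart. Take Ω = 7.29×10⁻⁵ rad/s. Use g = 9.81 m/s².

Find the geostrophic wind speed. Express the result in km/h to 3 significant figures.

92.9 km/h

Coriolis parameter at 18°S:
f = 2Ω sin φ = 2 × 7.29×10⁻⁵ × sin 18° = 4.51×10⁻⁵ s⁻¹
Height gradient: |∂Z/∂n| = 30 m / 253000 m = 1.19×10⁻⁴
On a pressure surface, geostrophic balance gives V_g = (g/f)|∂Z/∂n|:
V_g = 9.81 × 1.19×10⁻⁴ / 4.51×10⁻⁵ = 25.8 m/s
Converting: 25.8 m/s × 3.6 = 92.9 km/h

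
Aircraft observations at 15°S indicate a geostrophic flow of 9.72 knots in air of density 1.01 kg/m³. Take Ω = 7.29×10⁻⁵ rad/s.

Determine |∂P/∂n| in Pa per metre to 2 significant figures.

Coriolis parameter at 15°S:
f = 2Ω sin φ = 2 × 7.29×10⁻⁵ × sin 15° = 3.77×10⁻⁵ s⁻¹
Wind speed in SI: 9.72 knots = 5.00 m/s
Geostrophic balance rearranged: |∂P/∂n| = f ρ V_g
|∂P/∂n| = 3.77×10⁻⁵ × 1.01 × 5.00 = 1.91×10⁻⁴ Pa/m

1.9×10⁻⁴ Pa/m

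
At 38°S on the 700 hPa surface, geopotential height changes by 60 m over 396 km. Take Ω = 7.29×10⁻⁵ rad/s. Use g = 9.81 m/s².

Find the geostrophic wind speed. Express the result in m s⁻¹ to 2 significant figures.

Coriolis parameter at 38°S:
f = 2Ω sin φ = 2 × 7.29×10⁻⁵ × sin 38° = 8.98×10⁻⁵ s⁻¹
Height gradient: |∂Z/∂n| = 60 m / 396000 m = 1.52×10⁻⁴
On a pressure surface, geostrophic balance gives V_g = (g/f)|∂Z/∂n|:
V_g = 9.81 × 1.52×10⁻⁴ / 8.98×10⁻⁵ = 16.6 m/s

17 m s⁻¹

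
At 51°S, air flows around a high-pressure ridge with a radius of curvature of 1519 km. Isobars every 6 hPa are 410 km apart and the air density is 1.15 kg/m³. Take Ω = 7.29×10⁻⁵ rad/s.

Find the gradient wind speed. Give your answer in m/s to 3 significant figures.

Coriolis parameter at 51°S:
f = 2Ω sin φ = 2 × 7.29×10⁻⁵ × sin 51° = 1.13×10⁻⁴ s⁻¹
Pressure gradient: |∂P/∂n| = 600 Pa / 410000 m = 1.46×10⁻³ Pa/m
Geostrophic speed: V_g = |∂P/∂n|/(fρ) = 1.46×10⁻³/(1.13×10⁻⁴ × 1.15) = 11.2 m/s
Around a high, pressure-gradient force acts outward with centrifugal, so Coriolis balances both:
fV = (1/ρ)|∂P/∂n| + V²/R  →  V² − fR·V + fR·V_g = 0
With fR = 1.13×10⁻⁴ × 1519×10³ m = 172 m/s:
V = [fR − √((fR)² − 4 fR V_g)]/2 = [172 − √(172² − 4×172×11.2)]/2 = 12.1 m/s
Supergeostrophic (V > V_g = 11.2 m/s), as expected around a high.

12.1 m/s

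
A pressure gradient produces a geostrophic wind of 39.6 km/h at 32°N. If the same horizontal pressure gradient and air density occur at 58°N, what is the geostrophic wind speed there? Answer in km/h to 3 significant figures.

With the same pressure gradient and density, V_g ∝ 1/f ∝ 1/sin φ.
V₂ = V₁ · sin φ₁ / sin φ₂ = 39.6 × sin 32° / sin 58°
V₂ = 39.6 × 0.5299/0.8480 = 24.7 km/h

24.7 km/h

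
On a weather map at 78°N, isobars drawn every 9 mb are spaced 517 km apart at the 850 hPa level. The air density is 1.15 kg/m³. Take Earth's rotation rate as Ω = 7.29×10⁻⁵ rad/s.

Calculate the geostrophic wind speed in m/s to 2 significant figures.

11 m/s

Coriolis parameter at 78°N:
f = 2Ω sin φ = 2 × 7.29×10⁻⁵ × sin 78° = 1.43×10⁻⁴ s⁻¹
Pressure gradient: |∂P/∂n| = 900 Pa / 517000 m = 1.74×10⁻³ Pa/m
Geostrophic balance (pressure-gradient force = Coriolis force):
V_g = (1/(fρ)) |∂P/∂n| = 1.74×10⁻³ / (1.43×10⁻⁴ × 1.15) = 10.6 m/s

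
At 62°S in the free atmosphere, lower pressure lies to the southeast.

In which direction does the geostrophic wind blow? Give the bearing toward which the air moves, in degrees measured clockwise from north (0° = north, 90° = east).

The pressure-gradient force points toward the southeast (bearing 135°).
Geostrophic balance: in the Southern Hemisphere the Coriolis force deflects motion to the left, so the geostrophic wind blows 90° to the left of the pressure-gradient force (low pressure on the right).
Rotating 135° by 90° counterclockwise gives 045° — the wind blows toward the northeast.

045°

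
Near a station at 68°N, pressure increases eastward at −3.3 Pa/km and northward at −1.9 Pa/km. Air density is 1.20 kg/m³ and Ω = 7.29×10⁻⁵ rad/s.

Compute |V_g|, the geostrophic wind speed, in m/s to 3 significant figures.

Coriolis parameter at 68°N:
f = 2Ω sin φ = 2 × 7.29×10⁻⁵ × sin 68° = 1.35×10⁻⁴ s⁻¹
Component geostrophic relations (x east, y north):
u_g = −(1/(fρ)) ∂P/∂y,  v_g = (1/(fρ)) ∂P/∂x
u_g = −(−1.9×10⁻³)/(1.35×10⁻⁴ × 1.20) = 11.7 m/s;  v_g = (−3.3×10⁻³)/(1.35×10⁻⁴ × 1.20) = −20.3 m/s
|V_g| = √(u_g² + v_g²) = 23.5 m/s

23.5 m/s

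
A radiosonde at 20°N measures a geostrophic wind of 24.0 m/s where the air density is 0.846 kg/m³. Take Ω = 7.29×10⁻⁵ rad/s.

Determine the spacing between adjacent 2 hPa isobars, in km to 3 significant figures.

198 km

Coriolis parameter at 20°N:
f = 2Ω sin φ = 2 × 7.29×10⁻⁵ × sin 20° = 4.99×10⁻⁵ s⁻¹
Geostrophic balance rearranged: |∂P/∂n| = f ρ V_g
|∂P/∂n| = 4.99×10⁻⁵ × 0.846 × 24.0 = 1.01×10⁻³ Pa/m
Isobar spacing: Δn = ΔP/|∂P/∂n| = 200 Pa / 1.01×10⁻³ Pa/m = 197533 m ≈ 198 km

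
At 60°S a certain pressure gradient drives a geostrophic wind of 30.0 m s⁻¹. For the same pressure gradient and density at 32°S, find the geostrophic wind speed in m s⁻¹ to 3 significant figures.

49.0 m s⁻¹

With the same pressure gradient and density, V_g ∝ 1/f ∝ 1/sin φ.
V₂ = V₁ · sin φ₁ / sin φ₂ = 30.0 × sin 60° / sin 32°
V₂ = 30.0 × 0.8660/0.5299 = 49.0 m s⁻¹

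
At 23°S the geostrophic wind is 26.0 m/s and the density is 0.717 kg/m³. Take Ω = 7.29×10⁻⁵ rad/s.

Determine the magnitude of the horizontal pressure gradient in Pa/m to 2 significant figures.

Coriolis parameter at 23°S:
f = 2Ω sin φ = 2 × 7.29×10⁻⁵ × sin 23° = 5.70×10⁻⁵ s⁻¹
Geostrophic balance rearranged: |∂P/∂n| = f ρ V_g
|∂P/∂n| = 5.70×10⁻⁵ × 0.717 × 26.0 = 1.06×10⁻³ Pa/m

1.1×10⁻³ Pa/m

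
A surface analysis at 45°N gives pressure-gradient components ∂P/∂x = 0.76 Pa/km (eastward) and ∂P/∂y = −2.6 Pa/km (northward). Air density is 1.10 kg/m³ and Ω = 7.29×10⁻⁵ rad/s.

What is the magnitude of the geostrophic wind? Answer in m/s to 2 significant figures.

24 m/s

Coriolis parameter at 45°N:
f = 2Ω sin φ = 2 × 7.29×10⁻⁵ × sin 45° = 1.03×10⁻⁴ s⁻¹
Component geostrophic relations (x east, y north):
u_g = −(1/(fρ)) ∂P/∂y,  v_g = (1/(fρ)) ∂P/∂x
u_g = −(−2.6×10⁻³)/(1.03×10⁻⁴ × 1.10) = 22.9 m/s;  v_g = (0.76×10⁻³)/(1.03×10⁻⁴ × 1.10) = 6.70 m/s
|V_g| = √(u_g² + v_g²) = 23.9 m/s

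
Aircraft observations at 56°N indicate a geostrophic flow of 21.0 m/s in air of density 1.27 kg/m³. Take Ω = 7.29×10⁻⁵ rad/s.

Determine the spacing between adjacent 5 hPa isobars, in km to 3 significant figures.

155 km

Coriolis parameter at 56°N:
f = 2Ω sin φ = 2 × 7.29×10⁻⁵ × sin 56° = 1.21×10⁻⁴ s⁻¹
Geostrophic balance rearranged: |∂P/∂n| = f ρ V_g
|∂P/∂n| = 1.21×10⁻⁴ × 1.27 × 21.0 = 3.22×10⁻³ Pa/m
Isobar spacing: Δn = ΔP/|∂P/∂n| = 500 Pa / 3.22×10⁻³ Pa/m = 155101 m ≈ 155 km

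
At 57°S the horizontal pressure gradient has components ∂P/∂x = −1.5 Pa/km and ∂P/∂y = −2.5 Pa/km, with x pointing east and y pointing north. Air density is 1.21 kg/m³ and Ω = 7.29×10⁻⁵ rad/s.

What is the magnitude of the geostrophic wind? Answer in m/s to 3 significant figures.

19.7 m/s

Coriolis parameter at 57°S:
f = 2Ω sin φ = 2 × 7.29×10⁻⁵ × sin 57° = 1.22×10⁻⁴ s⁻¹
In the Southern Hemisphere f is negative: f = −1.22×10⁻⁴ s⁻¹.
Component geostrophic relations (x east, y north):
u_g = −(1/(fρ)) ∂P/∂y,  v_g = (1/(fρ)) ∂P/∂x
u_g = −(−2.5×10⁻³)/(−1.22×10⁻⁴ × 1.21) = −16.9 m/s;  v_g = (−1.5×10⁻³)/(−1.22×10⁻⁴ × 1.21) = 10.1 m/s
|V_g| = √(u_g² + v_g²) = 19.7 m/s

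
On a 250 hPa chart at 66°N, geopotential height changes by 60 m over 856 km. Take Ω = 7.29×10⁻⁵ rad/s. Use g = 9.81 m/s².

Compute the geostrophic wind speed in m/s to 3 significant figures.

5.16 m/s

Coriolis parameter at 66°N:
f = 2Ω sin φ = 2 × 7.29×10⁻⁵ × sin 66° = 1.33×10⁻⁴ s⁻¹
Height gradient: |∂Z/∂n| = 60 m / 856000 m = 7.01×10⁻⁵
On a pressure surface, geostrophic balance gives V_g = (g/f)|∂Z/∂n|:
V_g = 9.81 × 7.01×10⁻⁵ / 1.33×10⁻⁴ = 5.16 m/s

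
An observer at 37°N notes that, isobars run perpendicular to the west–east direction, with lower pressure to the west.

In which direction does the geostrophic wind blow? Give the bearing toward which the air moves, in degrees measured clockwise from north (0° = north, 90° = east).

000°

The pressure-gradient force points toward the west (bearing 270°).
Geostrophic balance: in the Northern Hemisphere the Coriolis force deflects motion to the right, so the geostrophic wind blows 90° to the right of the pressure-gradient force (low pressure on the left).
Rotating 270° by 90° clockwise gives 000° — the wind blows toward the north.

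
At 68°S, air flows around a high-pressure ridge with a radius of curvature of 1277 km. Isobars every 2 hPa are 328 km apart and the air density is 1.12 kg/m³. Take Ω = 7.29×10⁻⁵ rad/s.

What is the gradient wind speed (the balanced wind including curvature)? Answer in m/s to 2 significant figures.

Coriolis parameter at 68°S:
f = 2Ω sin φ = 2 × 7.29×10⁻⁵ × sin 68° = 1.35×10⁻⁴ s⁻¹
Pressure gradient: |∂P/∂n| = 200 Pa / 328000 m = 6.10×10⁻⁴ Pa/m
Geostrophic speed: V_g = |∂P/∂n|/(fρ) = 6.10×10⁻⁴/(1.35×10⁻⁴ × 1.12) = 4.03 m/s
Around a high, pressure-gradient force acts outward with centrifugal, so Coriolis balances both:
fV = (1/ρ)|∂P/∂n| + V²/R  →  V² − fR·V + fR·V_g = 0
With fR = 1.35×10⁻⁴ × 1277×10³ m = 173 m/s:
V = [fR − √((fR)² − 4 fR V_g)]/2 = [173 − √(173² − 4×173×4.03)]/2 = 4.13 m/s
Supergeostrophic (V > V_g = 4.03 m/s), as expected around a high.

4.1 m/s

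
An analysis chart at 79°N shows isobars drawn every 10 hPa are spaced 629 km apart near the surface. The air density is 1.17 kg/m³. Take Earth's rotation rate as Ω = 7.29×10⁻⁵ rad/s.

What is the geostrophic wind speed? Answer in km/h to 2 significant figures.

34 km/h

Coriolis parameter at 79°N:
f = 2Ω sin φ = 2 × 7.29×10⁻⁵ × sin 79° = 1.43×10⁻⁴ s⁻¹
Pressure gradient: |∂P/∂n| = 1000 Pa / 629000 m = 1.59×10⁻³ Pa/m
Geostrophic balance (pressure-gradient force = Coriolis force):
V_g = (1/(fρ)) |∂P/∂n| = 1.59×10⁻³ / (1.43×10⁻⁴ × 1.17) = 9.49 m/s
Converting: 9.49 m/s × 3.6 = 34 km/h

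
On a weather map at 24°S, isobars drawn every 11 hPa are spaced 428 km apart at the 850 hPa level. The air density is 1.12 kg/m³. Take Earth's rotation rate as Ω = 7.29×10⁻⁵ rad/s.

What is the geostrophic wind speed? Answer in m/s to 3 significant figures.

38.7 m/s

Coriolis parameter at 24°S:
f = 2Ω sin φ = 2 × 7.29×10⁻⁵ × sin 24° = 5.93×10⁻⁵ s⁻¹
Pressure gradient: |∂P/∂n| = 1100 Pa / 428000 m = 2.57×10⁻³ Pa/m
Geostrophic balance (pressure-gradient force = Coriolis force):
V_g = (1/(fρ)) |∂P/∂n| = 2.57×10⁻³ / (5.93×10⁻⁵ × 1.12) = 38.7 m/s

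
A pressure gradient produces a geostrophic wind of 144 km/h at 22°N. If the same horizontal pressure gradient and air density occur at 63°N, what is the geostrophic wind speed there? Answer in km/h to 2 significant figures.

With the same pressure gradient and density, V_g ∝ 1/f ∝ 1/sin φ.
V₂ = V₁ · sin φ₁ / sin φ₂ = 144 × sin 22° / sin 63°
V₂ = 144 × 0.3746/0.8910 = 61 km/h

61 km/h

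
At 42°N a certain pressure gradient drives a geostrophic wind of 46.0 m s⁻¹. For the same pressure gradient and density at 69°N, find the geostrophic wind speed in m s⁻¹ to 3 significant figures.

33.0 m s⁻¹

With the same pressure gradient and density, V_g ∝ 1/f ∝ 1/sin φ.
V₂ = V₁ · sin φ₁ / sin φ₂ = 46.0 × sin 42° / sin 69°
V₂ = 46.0 × 0.6691/0.9336 = 33.0 m s⁻¹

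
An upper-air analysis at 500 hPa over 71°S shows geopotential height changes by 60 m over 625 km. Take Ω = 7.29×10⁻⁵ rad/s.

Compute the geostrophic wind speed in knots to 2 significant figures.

Coriolis parameter at 71°S:
f = 2Ω sin φ = 2 × 7.29×10⁻⁵ × sin 71° = 1.38×10⁻⁴ s⁻¹
Height gradient: |∂Z/∂n| = 60 m / 625000 m = 9.60×10⁻⁵
On a pressure surface, geostrophic balance gives V_g = (g/f)|∂Z/∂n|:
V_g = 9.81 × 9.60×10⁻⁵ / 1.38×10⁻⁴ = 6.83 m/s
Converting: 6.83 m/s × 1.944 = 13 knots

13 knots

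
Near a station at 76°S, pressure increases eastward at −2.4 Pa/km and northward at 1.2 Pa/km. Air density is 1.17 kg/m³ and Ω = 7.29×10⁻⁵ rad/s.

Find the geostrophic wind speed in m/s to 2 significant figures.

16 m/s

Coriolis parameter at 76°S:
f = 2Ω sin φ = 2 × 7.29×10⁻⁵ × sin 76° = 1.41×10⁻⁴ s⁻¹
In the Southern Hemisphere f is negative: f = −1.41×10⁻⁴ s⁻¹.
Component geostrophic relations (x east, y north):
u_g = −(1/(fρ)) ∂P/∂y,  v_g = (1/(fρ)) ∂P/∂x
u_g = −(1.2×10⁻³)/(−1.41×10⁻⁴ × 1.17) = 7.25 m/s;  v_g = (−2.4×10⁻³)/(−1.41×10⁻⁴ × 1.17) = 14.5 m/s
|V_g| = √(u_g² + v_g²) = 16.2 m/s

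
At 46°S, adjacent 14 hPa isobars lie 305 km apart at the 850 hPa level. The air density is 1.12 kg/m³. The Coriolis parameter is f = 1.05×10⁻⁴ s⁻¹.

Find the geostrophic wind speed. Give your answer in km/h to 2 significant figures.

Pressure gradient: |∂P/∂n| = 1400 Pa / 305000 m = 4.59×10⁻³ Pa/m
Geostrophic balance (pressure-gradient force = Coriolis force):
V_g = (1/(fρ)) |∂P/∂n| = 4.59×10⁻³ / (1.05×10⁻⁴ × 1.12) = 39.0 m/s
Converting: 39.0 m/s × 3.6 = 140 km/h

140 km/h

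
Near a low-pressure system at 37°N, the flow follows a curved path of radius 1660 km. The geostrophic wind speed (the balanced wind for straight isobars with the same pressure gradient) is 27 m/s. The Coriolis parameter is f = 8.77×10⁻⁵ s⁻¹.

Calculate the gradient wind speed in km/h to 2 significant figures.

Around a low, centrifugal force acts outward with Coriolis, so pressure-gradient force balances both:
(1/ρ)|∂P/∂n| = fV + V²/R  →  V² + fR·V − fR·V_g = 0
With fR = 8.77×10⁻⁵ × 1660×10³ m = 146 m/s:
V = [−fR + √((fR)² + 4 fR V_g)]/2 = [−146 + √(146² + 4×146×27)]/2 = 23.3 m/s
Subgeostrophic (V < V_g = 27 m/s), as expected around a low.
Converting: 23.3 m/s × 3.6 = 84 km/h

84 km/h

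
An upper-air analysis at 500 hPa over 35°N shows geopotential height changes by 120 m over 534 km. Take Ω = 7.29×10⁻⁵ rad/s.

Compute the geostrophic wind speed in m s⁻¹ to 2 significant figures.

Coriolis parameter at 35°N:
f = 2Ω sin φ = 2 × 7.29×10⁻⁵ × sin 35° = 8.36×10⁻⁵ s⁻¹
Height gradient: |∂Z/∂n| = 120 m / 534000 m = 2.25×10⁻⁴
On a pressure surface, geostrophic balance gives V_g = (g/f)|∂Z/∂n|:
V_g = 9.81 × 2.25×10⁻⁴ / 8.36×10⁻⁵ = 26.4 m/s

26 m s⁻¹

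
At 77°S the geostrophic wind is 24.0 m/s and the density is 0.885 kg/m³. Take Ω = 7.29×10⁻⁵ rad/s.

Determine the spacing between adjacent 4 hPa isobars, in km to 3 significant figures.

Coriolis parameter at 77°S:
f = 2Ω sin φ = 2 × 7.29×10⁻⁵ × sin 77° = 1.42×10⁻⁴ s⁻¹
Geostrophic balance rearranged: |∂P/∂n| = f ρ V_g
|∂P/∂n| = 1.42×10⁻⁴ × 0.885 × 24.0 = 3.02×10⁻³ Pa/m
Isobar spacing: Δn = ΔP/|∂P/∂n| = 400 Pa / 3.02×10⁻³ Pa/m = 132564 m ≈ 133 km

133 km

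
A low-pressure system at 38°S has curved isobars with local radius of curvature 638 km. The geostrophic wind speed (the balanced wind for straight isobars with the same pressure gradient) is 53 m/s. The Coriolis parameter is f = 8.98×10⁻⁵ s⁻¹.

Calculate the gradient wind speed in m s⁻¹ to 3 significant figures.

Around a low, centrifugal force acts outward with Coriolis, so pressure-gradient force balances both:
(1/ρ)|∂P/∂n| = fV + V²/R  →  V² + fR·V − fR·V_g = 0
With fR = 8.98×10⁻⁵ × 638×10³ m = 57.3 m/s:
V = [−fR + √((fR)² + 4 fR V_g)]/2 = [−57.3 + √(57.3² + 4×57.3×53)]/2 = 33.5 m/s
Subgeostrophic (V < V_g = 53 m/s), as expected around a low.

33.5 m s⁻¹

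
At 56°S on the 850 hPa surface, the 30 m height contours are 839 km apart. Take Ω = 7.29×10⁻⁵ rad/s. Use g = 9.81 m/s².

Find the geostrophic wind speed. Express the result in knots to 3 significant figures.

5.64 knots

Coriolis parameter at 56°S:
f = 2Ω sin φ = 2 × 7.29×10⁻⁵ × sin 56° = 1.21×10⁻⁴ s⁻¹
Height gradient: |∂Z/∂n| = 30 m / 839000 m = 3.58×10⁻⁵
On a pressure surface, geostrophic balance gives V_g = (g/f)|∂Z/∂n|:
V_g = 9.81 × 3.58×10⁻⁵ / 1.21×10⁻⁴ = 2.90 m/s
Converting: 2.90 m/s × 1.944 = 5.64 knots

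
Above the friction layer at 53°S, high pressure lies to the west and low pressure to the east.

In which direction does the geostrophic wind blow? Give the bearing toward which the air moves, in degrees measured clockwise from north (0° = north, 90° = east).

The pressure-gradient force points toward the east (bearing 090°).
Geostrophic balance: in the Southern Hemisphere the Coriolis force deflects motion to the left, so the geostrophic wind blows 90° to the left of the pressure-gradient force (low pressure on the right).
Rotating 090° by 90° counterclockwise gives 000° — the wind blows toward the north.

000°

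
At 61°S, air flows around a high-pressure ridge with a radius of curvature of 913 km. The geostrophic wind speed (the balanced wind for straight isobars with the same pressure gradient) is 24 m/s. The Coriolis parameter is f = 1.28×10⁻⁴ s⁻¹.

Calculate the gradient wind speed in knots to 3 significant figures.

Around a high, pressure-gradient force acts outward with centrifugal, so Coriolis balances both:
fV = (1/ρ)|∂P/∂n| + V²/R  →  V² − fR·V + fR·V_g = 0
With fR = 1.28×10⁻⁴ × 913×10³ m = 117 m/s:
V = [fR − √((fR)² − 4 fR V_g)]/2 = [117 − √(117² − 4×117×24)]/2 = 33.7 m/s
Supergeostrophic (V > V_g = 24 m/s), as expected around a high.
Converting: 33.7 m/s × 1.944 = 65.6 knots

65.6 knots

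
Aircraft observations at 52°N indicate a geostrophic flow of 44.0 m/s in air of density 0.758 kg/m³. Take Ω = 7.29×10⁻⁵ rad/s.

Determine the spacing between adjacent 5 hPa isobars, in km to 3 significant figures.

Coriolis parameter at 52°N:
f = 2Ω sin φ = 2 × 7.29×10⁻⁵ × sin 52° = 1.15×10⁻⁴ s⁻¹
Geostrophic balance rearranged: |∂P/∂n| = f ρ V_g
|∂P/∂n| = 1.15×10⁻⁴ × 0.758 × 44.0 = 3.83×10⁻³ Pa/m
Isobar spacing: Δn = ΔP/|∂P/∂n| = 500 Pa / 3.83×10⁻³ Pa/m = 130484 m ≈ 130 km

130 km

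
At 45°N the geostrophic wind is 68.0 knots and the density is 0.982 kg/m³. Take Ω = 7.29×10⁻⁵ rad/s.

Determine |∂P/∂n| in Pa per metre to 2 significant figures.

Coriolis parameter at 45°N:
f = 2Ω sin φ = 2 × 7.29×10⁻⁵ × sin 45° = 1.03×10⁻⁴ s⁻¹
Wind speed in SI: 68.0 knots = 35.0 m/s
Geostrophic balance rearranged: |∂P/∂n| = f ρ V_g
|∂P/∂n| = 1.03×10⁻⁴ × 0.982 × 35.0 = 3.54×10⁻³ Pa/m

3.5×10⁻³ Pa/m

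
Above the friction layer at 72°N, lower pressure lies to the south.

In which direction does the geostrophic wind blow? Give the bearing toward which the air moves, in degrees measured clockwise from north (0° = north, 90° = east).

The pressure-gradient force points toward the south (bearing 180°).
Geostrophic balance: in the Northern Hemisphere the Coriolis force deflects motion to the right, so the geostrophic wind blows 90° to the right of the pressure-gradient force (low pressure on the left).
Rotating 180° by 90° clockwise gives 270° — the wind blows toward the west.

270°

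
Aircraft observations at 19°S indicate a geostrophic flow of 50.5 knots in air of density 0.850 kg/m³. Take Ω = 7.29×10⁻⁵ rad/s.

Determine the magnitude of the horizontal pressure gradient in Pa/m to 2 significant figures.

Coriolis parameter at 19°S:
f = 2Ω sin φ = 2 × 7.29×10⁻⁵ × sin 19° = 4.75×10⁻⁵ s⁻¹
Wind speed in SI: 50.5 knots = 26.0 m/s
Geostrophic balance rearranged: |∂P/∂n| = f ρ V_g
|∂P/∂n| = 4.75×10⁻⁵ × 0.850 × 26.0 = 1.05×10⁻³ Pa/m

1.0×10⁻³ Pa/m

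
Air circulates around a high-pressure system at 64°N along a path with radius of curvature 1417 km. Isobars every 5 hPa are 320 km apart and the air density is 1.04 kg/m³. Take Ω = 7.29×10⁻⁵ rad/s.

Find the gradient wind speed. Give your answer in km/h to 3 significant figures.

Coriolis parameter at 64°N:
f = 2Ω sin φ = 2 × 7.29×10⁻⁵ × sin 64° = 1.31×10⁻⁴ s⁻¹
Pressure gradient: |∂P/∂n| = 500 Pa / 320000 m = 1.56×10⁻³ Pa/m
Geostrophic speed: V_g = |∂P/∂n|/(fρ) = 1.56×10⁻³/(1.31×10⁻⁴ × 1.04) = 11.5 m/s
Around a high, pressure-gradient force acts outward with centrifugal, so Coriolis balances both:
fV = (1/ρ)|∂P/∂n| + V²/R  →  V² − fR·V + fR·V_g = 0
With fR = 1.31×10⁻⁴ × 1417×10³ m = 186 m/s:
V = [fR − √((fR)² − 4 fR V_g)]/2 = [186 − √(186² − 4×186×11.5)]/2 = 12.3 m/s
Supergeostrophic (V > V_g = 11.5 m/s), as expected around a high.
Converting: 12.3 m/s × 3.6 = 44.2 km/h

44.2 km/h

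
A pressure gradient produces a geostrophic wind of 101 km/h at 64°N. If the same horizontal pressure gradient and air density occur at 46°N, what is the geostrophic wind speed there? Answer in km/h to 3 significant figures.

126 km/h

With the same pressure gradient and density, V_g ∝ 1/f ∝ 1/sin φ.
V₂ = V₁ · sin φ₁ / sin φ₂ = 101 × sin 64° / sin 46°
V₂ = 101 × 0.8988/0.7193 = 126 km/h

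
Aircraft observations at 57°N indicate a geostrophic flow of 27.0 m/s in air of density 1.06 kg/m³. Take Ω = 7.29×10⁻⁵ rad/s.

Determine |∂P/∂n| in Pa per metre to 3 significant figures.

3.50×10⁻³ Pa/m

Coriolis parameter at 57°N:
f = 2Ω sin φ = 2 × 7.29×10⁻⁵ × sin 57° = 1.22×10⁻⁴ s⁻¹
Geostrophic balance rearranged: |∂P/∂n| = f ρ V_g
|∂P/∂n| = 1.22×10⁻⁴ × 1.06 × 27.0 = 3.50×10⁻³ Pa/m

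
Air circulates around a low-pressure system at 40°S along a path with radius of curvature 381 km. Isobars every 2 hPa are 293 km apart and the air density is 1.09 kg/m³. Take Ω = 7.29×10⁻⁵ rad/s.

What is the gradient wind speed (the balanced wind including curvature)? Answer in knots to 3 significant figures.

Coriolis parameter at 40°S:
f = 2Ω sin φ = 2 × 7.29×10⁻⁵ × sin 40° = 9.37×10⁻⁵ s⁻¹
Pressure gradient: |∂P/∂n| = 200 Pa / 293000 m = 6.83×10⁻⁴ Pa/m
Geostrophic speed: V_g = |∂P/∂n|/(fρ) = 6.83×10⁻⁴/(9.37×10⁻⁵ × 1.09) = 6.68 m/s
Around a low, centrifugal force acts outward with Coriolis, so pressure-gradient force balances both:
(1/ρ)|∂P/∂n| = fV + V²/R  →  V² + fR·V − fR·V_g = 0
With fR = 9.37×10⁻⁵ × 381×10³ m = 35.7 m/s:
V = [−fR + √((fR)² + 4 fR V_g)]/2 = [−35.7 + √(35.7² + 4×35.7×6.68)]/2 = 5.75 m/s
Subgeostrophic (V < V_g = 6.68 m/s), as expected around a low.
Converting: 5.75 m/s × 1.944 = 11.2 knots

11.2 knots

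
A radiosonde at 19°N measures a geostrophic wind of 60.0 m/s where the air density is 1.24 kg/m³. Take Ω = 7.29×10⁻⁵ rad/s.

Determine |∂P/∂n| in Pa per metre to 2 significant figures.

3.5×10⁻³ Pa/m

Coriolis parameter at 19°N:
f = 2Ω sin φ = 2 × 7.29×10⁻⁵ × sin 19° = 4.75×10⁻⁵ s⁻¹
Geostrophic balance rearranged: |∂P/∂n| = f ρ V_g
|∂P/∂n| = 4.75×10⁻⁵ × 1.24 × 60.0 = 3.53×10⁻³ Pa/m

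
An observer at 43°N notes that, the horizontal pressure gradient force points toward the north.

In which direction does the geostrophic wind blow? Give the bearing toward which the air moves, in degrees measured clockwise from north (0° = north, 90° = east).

090°

The pressure-gradient force points toward the north (bearing 000°).
Geostrophic balance: in the Northern Hemisphere the Coriolis force deflects motion to the right, so the geostrophic wind blows 90° to the right of the pressure-gradient force (low pressure on the left).
Rotating 000° by 90° clockwise gives 090° — the wind blows toward the east.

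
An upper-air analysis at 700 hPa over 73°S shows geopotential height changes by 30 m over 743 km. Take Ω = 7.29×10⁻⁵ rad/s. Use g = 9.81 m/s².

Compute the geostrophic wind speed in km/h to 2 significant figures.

10 km/h

Coriolis parameter at 73°S:
f = 2Ω sin φ = 2 × 7.29×10⁻⁵ × sin 73° = 1.39×10⁻⁴ s⁻¹
Height gradient: |∂Z/∂n| = 30 m / 743000 m = 4.04×10⁻⁵
On a pressure surface, geostrophic balance gives V_g = (g/f)|∂Z/∂n|:
V_g = 9.81 × 4.04×10⁻⁵ / 1.39×10⁻⁴ = 2.84 m/s
Converting: 2.84 m/s × 3.6 = 10 km/h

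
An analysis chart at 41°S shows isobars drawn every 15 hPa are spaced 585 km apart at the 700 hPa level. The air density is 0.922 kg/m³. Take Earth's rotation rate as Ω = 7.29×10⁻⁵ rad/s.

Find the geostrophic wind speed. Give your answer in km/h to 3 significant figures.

105 km/h

Coriolis parameter at 41°S:
f = 2Ω sin φ = 2 × 7.29×10⁻⁵ × sin 41° = 9.57×10⁻⁵ s⁻¹
Pressure gradient: |∂P/∂n| = 1500 Pa / 585000 m = 2.56×10⁻³ Pa/m
Geostrophic balance (pressure-gradient force = Coriolis force):
V_g = (1/(fρ)) |∂P/∂n| = 2.56×10⁻³ / (9.57×10⁻⁵ × 0.922) = 29.1 m/s
Converting: 29.1 m/s × 3.6 = 105 km/h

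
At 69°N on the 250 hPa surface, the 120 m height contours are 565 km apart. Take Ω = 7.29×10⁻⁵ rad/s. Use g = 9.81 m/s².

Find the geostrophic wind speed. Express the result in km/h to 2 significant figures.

55 km/h

Coriolis parameter at 69°N:
f = 2Ω sin φ = 2 × 7.29×10⁻⁵ × sin 69° = 1.36×10⁻⁴ s⁻¹
Height gradient: |∂Z/∂n| = 120 m / 565000 m = 2.12×10⁻⁴
On a pressure surface, geostrophic balance gives V_g = (g/f)|∂Z/∂n|:
V_g = 9.81 × 2.12×10⁻⁴ / 1.36×10⁻⁴ = 15.3 m/s
Converting: 15.3 m/s × 3.6 = 55 km/h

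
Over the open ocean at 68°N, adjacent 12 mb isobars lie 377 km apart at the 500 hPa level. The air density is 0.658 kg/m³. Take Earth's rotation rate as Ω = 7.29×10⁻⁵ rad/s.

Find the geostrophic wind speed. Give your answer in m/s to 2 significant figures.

36 m/s

Coriolis parameter at 68°N:
f = 2Ω sin φ = 2 × 7.29×10⁻⁵ × sin 68° = 1.35×10⁻⁴ s⁻¹
Pressure gradient: |∂P/∂n| = 1200 Pa / 377000 m = 3.18×10⁻³ Pa/m
Geostrophic balance (pressure-gradient force = Coriolis force):
V_g = (1/(fρ)) |∂P/∂n| = 3.18×10⁻³ / (1.35×10⁻⁴ × 0.658) = 35.8 m/s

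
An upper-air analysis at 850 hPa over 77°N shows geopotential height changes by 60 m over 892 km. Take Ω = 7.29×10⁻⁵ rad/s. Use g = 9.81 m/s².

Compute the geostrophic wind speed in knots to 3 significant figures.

Coriolis parameter at 77°N:
f = 2Ω sin φ = 2 × 7.29×10⁻⁵ × sin 77° = 1.42×10⁻⁴ s⁻¹
Height gradient: |∂Z/∂n| = 60 m / 892000 m = 6.73×10⁻⁵
On a pressure surface, geostrophic balance gives V_g = (g/f)|∂Z/∂n|:
V_g = 9.81 × 6.73×10⁻⁵ / 1.42×10⁻⁴ = 4.64 m/s
Converting: 4.64 m/s × 1.944 = 9.03 knots

9.03 knots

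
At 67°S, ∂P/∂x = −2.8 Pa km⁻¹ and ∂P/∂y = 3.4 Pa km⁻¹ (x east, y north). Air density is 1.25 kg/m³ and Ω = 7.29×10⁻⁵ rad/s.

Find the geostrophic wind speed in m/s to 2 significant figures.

26 m/s

Coriolis parameter at 67°S:
f = 2Ω sin φ = 2 × 7.29×10⁻⁵ × sin 67° = 1.34×10⁻⁴ s⁻¹
In the Southern Hemisphere f is negative: f = −1.34×10⁻⁴ s⁻¹.
Component geostrophic relations (x east, y north):
u_g = −(1/(fρ)) ∂P/∂y,  v_g = (1/(fρ)) ∂P/∂x
u_g = −(3.4×10⁻³)/(−1.34×10⁻⁴ × 1.25) = 20.3 m/s;  v_g = (−2.8×10⁻³)/(−1.34×10⁻⁴ × 1.25) = 16.7 m/s
|V_g| = √(u_g² + v_g²) = 26.3 m/s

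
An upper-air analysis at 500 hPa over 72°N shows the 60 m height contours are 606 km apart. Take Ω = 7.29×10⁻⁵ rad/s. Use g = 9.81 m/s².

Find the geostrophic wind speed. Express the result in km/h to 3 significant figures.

Coriolis parameter at 72°N:
f = 2Ω sin φ = 2 × 7.29×10⁻⁵ × sin 72° = 1.39×10⁻⁴ s⁻¹
Height gradient: |∂Z/∂n| = 60 m / 606000 m = 9.90×10⁻⁵
On a pressure surface, geostrophic balance gives V_g = (g/f)|∂Z/∂n|:
V_g = 9.81 × 9.90×10⁻⁵ / 1.39×10⁻⁴ = 7.00 m/s
Converting: 7.00 m/s × 3.6 = 25.2 km/h

25.2 km/h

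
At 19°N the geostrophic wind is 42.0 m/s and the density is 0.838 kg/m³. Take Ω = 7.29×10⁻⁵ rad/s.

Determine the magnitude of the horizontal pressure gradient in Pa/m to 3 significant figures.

1.67×10⁻³ Pa/m

Coriolis parameter at 19°N:
f = 2Ω sin φ = 2 × 7.29×10⁻⁵ × sin 19° = 4.75×10⁻⁵ s⁻¹
Geostrophic balance rearranged: |∂P/∂n| = f ρ V_g
|∂P/∂n| = 4.75×10⁻⁵ × 0.838 × 42.0 = 1.67×10⁻³ Pa/m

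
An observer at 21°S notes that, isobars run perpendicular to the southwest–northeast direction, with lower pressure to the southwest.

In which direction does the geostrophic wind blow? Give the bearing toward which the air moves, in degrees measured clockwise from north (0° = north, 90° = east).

The pressure-gradient force points toward the southwest (bearing 225°).
Geostrophic balance: in the Southern Hemisphere the Coriolis force deflects motion to the left, so the geostrophic wind blows 90° to the left of the pressure-gradient force (low pressure on the right).
Rotating 225° by 90° counterclockwise gives 135° — the wind blows toward the southeast.

135°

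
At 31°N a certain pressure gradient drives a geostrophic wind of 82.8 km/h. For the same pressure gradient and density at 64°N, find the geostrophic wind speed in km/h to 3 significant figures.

With the same pressure gradient and density, V_g ∝ 1/f ∝ 1/sin φ.
V₂ = V₁ · sin φ₁ / sin φ₂ = 82.8 × sin 31° / sin 64°
V₂ = 82.8 × 0.5150/0.8988 = 47.4 km/h

47.4 km/h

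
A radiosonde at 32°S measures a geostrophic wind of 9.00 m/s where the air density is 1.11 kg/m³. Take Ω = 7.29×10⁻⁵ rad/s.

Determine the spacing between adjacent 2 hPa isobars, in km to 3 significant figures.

259 km

Coriolis parameter at 32°S:
f = 2Ω sin φ = 2 × 7.29×10⁻⁵ × sin 32° = 7.73×10⁻⁵ s⁻¹
Geostrophic balance rearranged: |∂P/∂n| = f ρ V_g
|∂P/∂n| = 7.73×10⁻⁵ × 1.11 × 9.00 = 7.72×10⁻⁴ Pa/m
Isobar spacing: Δn = ΔP/|∂P/∂n| = 200 Pa / 7.72×10⁻⁴ Pa/m = 259118 m ≈ 259 km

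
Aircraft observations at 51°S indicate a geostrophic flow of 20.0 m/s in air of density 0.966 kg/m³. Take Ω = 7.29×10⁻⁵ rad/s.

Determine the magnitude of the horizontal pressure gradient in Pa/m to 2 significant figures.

Coriolis parameter at 51°S:
f = 2Ω sin φ = 2 × 7.29×10⁻⁵ × sin 51° = 1.13×10⁻⁴ s⁻¹
Geostrophic balance rearranged: |∂P/∂n| = f ρ V_g
|∂P/∂n| = 1.13×10⁻⁴ × 0.966 × 20.0 = 2.19×10⁻³ Pa/m

2.2×10⁻³ Pa/m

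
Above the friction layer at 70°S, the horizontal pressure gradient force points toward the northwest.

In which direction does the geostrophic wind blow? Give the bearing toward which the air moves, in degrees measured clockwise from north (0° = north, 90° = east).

225°

The pressure-gradient force points toward the northwest (bearing 315°).
Geostrophic balance: in the Southern Hemisphere the Coriolis force deflects motion to the left, so the geostrophic wind blows 90° to the left of the pressure-gradient force (low pressure on the right).
Rotating 315° by 90° counterclockwise gives 225° — the wind blows toward the southwest.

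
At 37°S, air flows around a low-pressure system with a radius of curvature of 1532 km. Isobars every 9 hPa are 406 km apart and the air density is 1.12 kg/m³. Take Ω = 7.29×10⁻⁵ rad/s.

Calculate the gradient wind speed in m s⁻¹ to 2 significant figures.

Coriolis parameter at 37°S:
f = 2Ω sin φ = 2 × 7.29×10⁻⁵ × sin 37° = 8.77×10⁻⁵ s⁻¹
Pressure gradient: |∂P/∂n| = 900 Pa / 406000 m = 2.22×10⁻³ Pa/m
Geostrophic speed: V_g = |∂P/∂n|/(fρ) = 2.22×10⁻³/(8.77×10⁻⁵ × 1.12) = 22.6 m/s
Around a low, centrifugal force acts outward with Coriolis, so pressure-gradient force balances both:
(1/ρ)|∂P/∂n| = fV + V²/R  →  V² + fR·V − fR·V_g = 0
With fR = 8.77×10⁻⁵ × 1532×10³ m = 134 m/s:
V = [−fR + √((fR)² + 4 fR V_g)]/2 = [−134 + √(134² + 4×134×22.6)]/2 = 19.7 m/s
Subgeostrophic (V < V_g = 22.6 m/s), as expected around a low.

20 m s⁻¹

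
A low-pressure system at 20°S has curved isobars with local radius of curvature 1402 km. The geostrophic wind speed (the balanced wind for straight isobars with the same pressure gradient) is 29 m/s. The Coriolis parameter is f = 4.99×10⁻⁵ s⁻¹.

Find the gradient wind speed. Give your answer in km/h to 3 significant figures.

79.4 km/h

Around a low, centrifugal force acts outward with Coriolis, so pressure-gradient force balances both:
(1/ρ)|∂P/∂n| = fV + V²/R  →  V² + fR·V − fR·V_g = 0
With fR = 4.99×10⁻⁵ × 1402×10³ m = 70.0 m/s:
V = [−fR + √((fR)² + 4 fR V_g)]/2 = [−70.0 + √(70.0² + 4×70.0×29)]/2 = 22.1 m/s
Subgeostrophic (V < V_g = 29 m/s), as expected around a low.
Converting: 22.1 m/s × 3.6 = 79.4 km/h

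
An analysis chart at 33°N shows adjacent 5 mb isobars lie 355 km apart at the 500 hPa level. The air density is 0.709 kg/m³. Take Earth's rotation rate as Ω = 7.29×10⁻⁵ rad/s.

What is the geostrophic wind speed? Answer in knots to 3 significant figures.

48.6 knots

Coriolis parameter at 33°N:
f = 2Ω sin φ = 2 × 7.29×10⁻⁵ × sin 33° = 7.94×10⁻⁵ s⁻¹
Pressure gradient: |∂P/∂n| = 500 Pa / 355000 m = 1.41×10⁻³ Pa/m
Geostrophic balance (pressure-gradient force = Coriolis force):
V_g = (1/(fρ)) |∂P/∂n| = 1.41×10⁻³ / (7.94×10⁻⁵ × 0.709) = 25.0 m/s
Converting: 25.0 m/s × 1.944 = 48.6 knots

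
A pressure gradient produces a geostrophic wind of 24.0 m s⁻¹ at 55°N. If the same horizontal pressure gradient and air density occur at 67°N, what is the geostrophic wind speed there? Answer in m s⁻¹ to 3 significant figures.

With the same pressure gradient and density, V_g ∝ 1/f ∝ 1/sin φ.
V₂ = V₁ · sin φ₁ / sin φ₂ = 24.0 × sin 55° / sin 67°
V₂ = 24.0 × 0.8192/0.9205 = 21.4 m s⁻¹

21.4 m s⁻¹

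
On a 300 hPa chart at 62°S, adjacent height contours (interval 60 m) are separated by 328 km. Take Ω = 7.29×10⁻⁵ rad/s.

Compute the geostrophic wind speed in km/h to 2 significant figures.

50 km/h

Coriolis parameter at 62°S:
f = 2Ω sin φ = 2 × 7.29×10⁻⁵ × sin 62° = 1.29×10⁻⁴ s⁻¹
Height gradient: |∂Z/∂n| = 60 m / 328000 m = 1.83×10⁻⁴
On a pressure surface, geostrophic balance gives V_g = (g/f)|∂Z/∂n|:
V_g = 9.81 × 1.83×10⁻⁴ / 1.29×10⁻⁴ = 13.9 m/s
Converting: 13.9 m/s × 3.6 = 50 km/h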